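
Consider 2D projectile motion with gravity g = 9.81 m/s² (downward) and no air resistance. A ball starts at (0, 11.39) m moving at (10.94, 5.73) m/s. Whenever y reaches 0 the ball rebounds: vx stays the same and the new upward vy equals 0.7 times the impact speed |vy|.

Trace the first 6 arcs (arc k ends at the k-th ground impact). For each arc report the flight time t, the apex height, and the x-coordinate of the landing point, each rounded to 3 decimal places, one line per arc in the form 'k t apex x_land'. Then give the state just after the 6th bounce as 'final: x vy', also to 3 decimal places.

1 2.216 13.063 24.244
2 2.285 6.401 49.239
3 1.599 3.137 66.735
4 1.120 1.537 78.983
5 0.784 0.753 87.556
6 0.549 0.369 93.558
final: 93.558 1.884

Arc 1: start y=11.390, vy=5.730 → t=2.216, apex=13.063, x_land=24.244, impact vy=-16.010
  bounce: vy ← 0.7·16.010 = 11.207
Arc 2: start y=0.000, vy=11.207 → t=2.285, apex=6.401, x_land=49.239, impact vy=-11.207
  bounce: vy ← 0.7·11.207 = 7.845
Arc 3: start y=0.000, vy=7.845 → t=1.599, apex=3.137, x_land=66.735, impact vy=-7.845
  bounce: vy ← 0.7·7.845 = 5.491
Arc 4: start y=0.000, vy=5.491 → t=1.120, apex=1.537, x_land=78.983, impact vy=-5.491
  bounce: vy ← 0.7·5.491 = 3.844
Arc 5: start y=0.000, vy=3.844 → t=0.784, apex=0.753, x_land=87.556, impact vy=-3.844
  bounce: vy ← 0.7·3.844 = 2.691
Arc 6: start y=0.000, vy=2.691 → t=0.549, apex=0.369, x_land=93.558, impact vy=-2.691
  bounce: vy ← 0.7·2.691 = 1.884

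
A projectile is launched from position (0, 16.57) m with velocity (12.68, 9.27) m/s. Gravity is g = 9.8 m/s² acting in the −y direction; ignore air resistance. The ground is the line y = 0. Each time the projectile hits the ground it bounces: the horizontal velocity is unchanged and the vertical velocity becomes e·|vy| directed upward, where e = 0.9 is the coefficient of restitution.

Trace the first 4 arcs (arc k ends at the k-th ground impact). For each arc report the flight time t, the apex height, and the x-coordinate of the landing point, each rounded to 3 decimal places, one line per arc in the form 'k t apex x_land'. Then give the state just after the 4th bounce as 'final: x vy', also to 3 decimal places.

Arc 1: start y=16.570, vy=9.270 → t=3.014, apex=20.954, x_land=38.216, impact vy=-20.266
  bounce: vy ← 0.9·20.266 = 18.239
Arc 2: start y=0.000, vy=18.239 → t=3.722, apex=16.973, x_land=85.415, impact vy=-18.239
  bounce: vy ← 0.9·18.239 = 16.415
Arc 3: start y=0.000, vy=16.415 → t=3.350, apex=13.748, x_land=127.893, impact vy=-16.415
  bounce: vy ← 0.9·16.415 = 14.774
Arc 4: start y=0.000, vy=14.774 → t=3.015, apex=11.136, x_land=166.124, impact vy=-14.774
  bounce: vy ← 0.9·14.774 = 13.296

1 3.014 20.954 38.216
2 3.722 16.973 85.415
3 3.350 13.748 127.893
4 3.015 11.136 166.124
final: 166.124 13.296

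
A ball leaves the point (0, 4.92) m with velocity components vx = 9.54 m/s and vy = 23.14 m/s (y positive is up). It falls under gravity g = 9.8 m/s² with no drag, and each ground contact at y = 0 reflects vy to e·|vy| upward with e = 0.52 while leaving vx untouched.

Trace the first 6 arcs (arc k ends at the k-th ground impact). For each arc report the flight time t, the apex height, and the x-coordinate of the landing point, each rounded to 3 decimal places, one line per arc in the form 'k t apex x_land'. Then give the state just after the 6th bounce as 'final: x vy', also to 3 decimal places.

1 4.926 32.239 46.997
2 2.668 8.718 72.446
3 1.387 2.357 85.680
4 0.721 0.637 92.561
5 0.375 0.172 96.140
6 0.195 0.047 98.000
final: 98.000 0.497

Arc 1: start y=4.920, vy=23.140 → t=4.926, apex=32.239, x_land=46.997, impact vy=-25.137
  bounce: vy ← 0.52·25.137 = 13.071
Arc 2: start y=0.000, vy=13.071 → t=2.668, apex=8.718, x_land=72.446, impact vy=-13.071
  bounce: vy ← 0.52·13.071 = 6.797
Arc 3: start y=0.000, vy=6.797 → t=1.387, apex=2.357, x_land=85.680, impact vy=-6.797
  bounce: vy ← 0.52·6.797 = 3.535
Arc 4: start y=0.000, vy=3.535 → t=0.721, apex=0.637, x_land=92.561, impact vy=-3.535
  bounce: vy ← 0.52·3.535 = 1.838
Arc 5: start y=0.000, vy=1.838 → t=0.375, apex=0.172, x_land=96.140, impact vy=-1.838
  bounce: vy ← 0.52·1.838 = 0.956
Arc 6: start y=0.000, vy=0.956 → t=0.195, apex=0.047, x_land=98.000, impact vy=-0.956
  bounce: vy ← 0.52·0.956 = 0.497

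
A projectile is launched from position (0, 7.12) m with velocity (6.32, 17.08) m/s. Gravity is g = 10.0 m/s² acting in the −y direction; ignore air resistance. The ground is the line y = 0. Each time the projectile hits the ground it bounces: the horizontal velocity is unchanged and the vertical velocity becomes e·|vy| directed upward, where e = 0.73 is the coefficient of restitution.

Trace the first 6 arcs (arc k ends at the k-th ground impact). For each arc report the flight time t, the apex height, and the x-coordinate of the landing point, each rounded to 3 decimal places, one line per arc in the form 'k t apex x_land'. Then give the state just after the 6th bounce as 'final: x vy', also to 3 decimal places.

Arc 1: start y=7.120, vy=17.080 → t=3.792, apex=21.706, x_land=23.963, impact vy=-20.836
  bounce: vy ← 0.73·20.836 = 15.210
Arc 2: start y=0.000, vy=15.210 → t=3.042, apex=11.567, x_land=43.188, impact vy=-15.210
  bounce: vy ← 0.73·15.210 = 11.103
Arc 3: start y=0.000, vy=11.103 → t=2.221, apex=6.164, x_land=57.223, impact vy=-11.103
  bounce: vy ← 0.73·11.103 = 8.105
Arc 4: start y=0.000, vy=8.105 → t=1.621, apex=3.285, x_land=67.468, impact vy=-8.105
  bounce: vy ← 0.73·8.105 = 5.917
Arc 5: start y=0.000, vy=5.917 → t=1.183, apex=1.751, x_land=74.947, impact vy=-5.917
  bounce: vy ← 0.73·5.917 = 4.319
Arc 6: start y=0.000, vy=4.319 → t=0.864, apex=0.933, x_land=80.407, impact vy=-4.319
  bounce: vy ← 0.73·4.319 = 3.153

1 3.792 21.706 23.963
2 3.042 11.567 43.188
3 2.221 6.164 57.223
4 1.621 3.285 67.468
5 1.183 1.751 74.947
6 0.864 0.933 80.407
final: 80.407 3.153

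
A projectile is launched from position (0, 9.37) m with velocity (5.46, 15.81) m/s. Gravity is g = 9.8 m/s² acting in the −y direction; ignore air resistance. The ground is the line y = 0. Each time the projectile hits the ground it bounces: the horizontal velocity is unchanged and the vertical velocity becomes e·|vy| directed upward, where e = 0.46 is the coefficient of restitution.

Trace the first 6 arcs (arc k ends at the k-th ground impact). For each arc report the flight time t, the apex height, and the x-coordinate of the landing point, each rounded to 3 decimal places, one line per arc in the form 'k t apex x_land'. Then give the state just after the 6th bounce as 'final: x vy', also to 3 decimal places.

1 3.738 22.123 20.410
2 1.955 4.681 31.083
3 0.899 0.991 35.993
4 0.414 0.210 38.252
5 0.190 0.044 39.291
6 0.088 0.009 39.768
final: 39.768 0.197

Arc 1: start y=9.370, vy=15.810 → t=3.738, apex=22.123, x_land=20.410, impact vy=-20.823
  bounce: vy ← 0.46·20.823 = 9.579
Arc 2: start y=0.000, vy=9.579 → t=1.955, apex=4.681, x_land=31.083, impact vy=-9.579
  bounce: vy ← 0.46·9.579 = 4.406
Arc 3: start y=0.000, vy=4.406 → t=0.899, apex=0.991, x_land=35.993, impact vy=-4.406
  bounce: vy ← 0.46·4.406 = 2.027
Arc 4: start y=0.000, vy=2.027 → t=0.414, apex=0.210, x_land=38.252, impact vy=-2.027
  bounce: vy ← 0.46·2.027 = 0.932
Arc 5: start y=0.000, vy=0.932 → t=0.190, apex=0.044, x_land=39.291, impact vy=-0.932
  bounce: vy ← 0.46·0.932 = 0.429
Arc 6: start y=0.000, vy=0.429 → t=0.088, apex=0.009, x_land=39.768, impact vy=-0.429
  bounce: vy ← 0.46·0.429 = 0.197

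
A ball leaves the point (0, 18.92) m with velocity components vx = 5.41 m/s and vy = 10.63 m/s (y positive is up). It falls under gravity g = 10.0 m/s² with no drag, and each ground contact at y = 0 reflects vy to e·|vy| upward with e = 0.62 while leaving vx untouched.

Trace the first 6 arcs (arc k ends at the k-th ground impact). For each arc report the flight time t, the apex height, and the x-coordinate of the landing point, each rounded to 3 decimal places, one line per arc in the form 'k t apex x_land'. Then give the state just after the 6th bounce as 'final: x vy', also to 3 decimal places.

Arc 1: start y=18.920, vy=10.630 → t=3.280, apex=24.570, x_land=17.743, impact vy=-22.167
  bounce: vy ← 0.62·22.167 = 13.744
Arc 2: start y=0.000, vy=13.744 → t=2.749, apex=9.445, x_land=32.614, impact vy=-13.744
  bounce: vy ← 0.62·13.744 = 8.521
Arc 3: start y=0.000, vy=8.521 → t=1.704, apex=3.631, x_land=41.834, impact vy=-8.521
  bounce: vy ← 0.62·8.521 = 5.283
Arc 4: start y=0.000, vy=5.283 → t=1.057, apex=1.396, x_land=47.551, impact vy=-5.283
  bounce: vy ← 0.62·5.283 = 3.276
Arc 5: start y=0.000, vy=3.276 → t=0.655, apex=0.536, x_land=51.095, impact vy=-3.276
  bounce: vy ← 0.62·3.276 = 2.031
Arc 6: start y=0.000, vy=2.031 → t=0.406, apex=0.206, x_land=53.292, impact vy=-2.031
  bounce: vy ← 0.62·2.031 = 1.259

1 3.280 24.570 17.743
2 2.749 9.445 32.614
3 1.704 3.631 41.834
4 1.057 1.396 47.551
5 0.655 0.536 51.095
6 0.406 0.206 53.292
final: 53.292 1.259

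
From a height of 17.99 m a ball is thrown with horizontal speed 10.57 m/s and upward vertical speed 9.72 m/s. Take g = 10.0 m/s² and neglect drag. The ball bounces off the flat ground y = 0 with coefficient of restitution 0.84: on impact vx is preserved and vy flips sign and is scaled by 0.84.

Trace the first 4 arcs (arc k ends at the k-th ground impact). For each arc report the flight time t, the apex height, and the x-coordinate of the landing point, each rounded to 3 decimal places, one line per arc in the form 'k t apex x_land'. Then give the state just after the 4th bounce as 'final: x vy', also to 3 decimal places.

1 3.103 22.714 32.803
2 3.581 16.027 70.651
3 3.008 11.309 102.443
4 2.527 7.979 129.149
final: 129.149 10.612

Arc 1: start y=17.990, vy=9.720 → t=3.103, apex=22.714, x_land=32.803, impact vy=-21.314
  bounce: vy ← 0.84·21.314 = 17.904
Arc 2: start y=0.000, vy=17.904 → t=3.581, apex=16.027, x_land=70.651, impact vy=-17.904
  bounce: vy ← 0.84·17.904 = 15.039
Arc 3: start y=0.000, vy=15.039 → t=3.008, apex=11.309, x_land=102.443, impact vy=-15.039
  bounce: vy ← 0.84·15.039 = 12.633
Arc 4: start y=0.000, vy=12.633 → t=2.527, apex=7.979, x_land=129.149, impact vy=-12.633
  bounce: vy ← 0.84·12.633 = 10.612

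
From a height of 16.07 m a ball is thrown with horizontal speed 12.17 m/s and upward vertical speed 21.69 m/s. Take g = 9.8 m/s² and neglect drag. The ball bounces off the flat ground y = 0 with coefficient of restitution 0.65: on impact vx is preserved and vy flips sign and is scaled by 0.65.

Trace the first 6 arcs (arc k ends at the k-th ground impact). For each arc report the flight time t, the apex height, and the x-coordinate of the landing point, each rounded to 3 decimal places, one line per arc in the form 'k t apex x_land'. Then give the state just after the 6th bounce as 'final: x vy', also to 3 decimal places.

Arc 1: start y=16.070, vy=21.690 → t=5.073, apex=40.073, x_land=61.739, impact vy=-28.025
  bounce: vy ← 0.65·28.025 = 18.217
Arc 2: start y=0.000, vy=18.217 → t=3.718, apex=16.931, x_land=106.983, impact vy=-18.217
  bounce: vy ← 0.65·18.217 = 11.841
Arc 3: start y=0.000, vy=11.841 → t=2.416, apex=7.153, x_land=136.391, impact vy=-11.841
  bounce: vy ← 0.65·11.841 = 7.697
Arc 4: start y=0.000, vy=7.697 → t=1.571, apex=3.022, x_land=155.507, impact vy=-7.697
  bounce: vy ← 0.65·7.697 = 5.003
Arc 5: start y=0.000, vy=5.003 → t=1.021, apex=1.277, x_land=167.932, impact vy=-5.003
  bounce: vy ← 0.65·5.003 = 3.252
Arc 6: start y=0.000, vy=3.252 → t=0.664, apex=0.539, x_land=176.008, impact vy=-3.252
  bounce: vy ← 0.65·3.252 = 2.114

1 5.073 40.073 61.739
2 3.718 16.931 106.983
3 2.416 7.153 136.391
4 1.571 3.022 155.507
5 1.021 1.277 167.932
6 0.664 0.539 176.008
final: 176.008 2.114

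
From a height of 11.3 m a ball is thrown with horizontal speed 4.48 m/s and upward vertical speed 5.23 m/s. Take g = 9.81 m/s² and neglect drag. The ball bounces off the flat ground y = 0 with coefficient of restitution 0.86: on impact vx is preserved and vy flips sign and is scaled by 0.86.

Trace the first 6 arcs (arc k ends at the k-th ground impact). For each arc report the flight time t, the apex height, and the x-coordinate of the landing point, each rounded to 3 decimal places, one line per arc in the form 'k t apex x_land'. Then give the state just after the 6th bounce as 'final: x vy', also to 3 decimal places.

Arc 1: start y=11.300, vy=5.230 → t=2.142, apex=12.694, x_land=9.596, impact vy=-15.782
  bounce: vy ← 0.86·15.782 = 13.572
Arc 2: start y=0.000, vy=13.572 → t=2.767, apex=9.389, x_land=21.992, impact vy=-13.572
  bounce: vy ← 0.86·13.572 = 11.672
Arc 3: start y=0.000, vy=11.672 → t=2.380, apex=6.944, x_land=32.652, impact vy=-11.672
  bounce: vy ← 0.86·11.672 = 10.038
Arc 4: start y=0.000, vy=10.038 → t=2.046, apex=5.136, x_land=41.821, impact vy=-10.038
  bounce: vy ← 0.86·10.038 = 8.633
Arc 5: start y=0.000, vy=8.633 → t=1.760, apex=3.798, x_land=49.705, impact vy=-8.633
  bounce: vy ← 0.86·8.633 = 7.424
Arc 6: start y=0.000, vy=7.424 → t=1.514, apex=2.809, x_land=56.486, impact vy=-7.424
  bounce: vy ← 0.86·7.424 = 6.385

1 2.142 12.694 9.596
2 2.767 9.389 21.992
3 2.380 6.944 32.652
4 2.046 5.136 41.821
5 1.760 3.798 49.705
6 1.514 2.809 56.486
final: 56.486 6.385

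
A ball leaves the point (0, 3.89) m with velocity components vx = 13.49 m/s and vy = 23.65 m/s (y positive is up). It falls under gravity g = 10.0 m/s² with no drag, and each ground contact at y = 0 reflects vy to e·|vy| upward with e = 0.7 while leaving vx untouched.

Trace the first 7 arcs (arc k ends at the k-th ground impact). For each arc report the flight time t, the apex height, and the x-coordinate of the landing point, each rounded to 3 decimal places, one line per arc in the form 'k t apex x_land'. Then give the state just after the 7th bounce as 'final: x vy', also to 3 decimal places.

Arc 1: start y=3.890, vy=23.650 → t=4.889, apex=31.856, x_land=65.954, impact vy=-25.241
  bounce: vy ← 0.7·25.241 = 17.669
Arc 2: start y=0.000, vy=17.669 → t=3.534, apex=15.610, x_land=113.625, impact vy=-17.669
  bounce: vy ← 0.7·17.669 = 12.368
Arc 3: start y=0.000, vy=12.368 → t=2.474, apex=7.649, x_land=146.995, impact vy=-12.368
  bounce: vy ← 0.7·12.368 = 8.658
Arc 4: start y=0.000, vy=8.658 → t=1.732, apex=3.748, x_land=170.353, impact vy=-8.658
  bounce: vy ← 0.7·8.658 = 6.060
Arc 5: start y=0.000, vy=6.060 → t=1.212, apex=1.836, x_land=186.704, impact vy=-6.060
  bounce: vy ← 0.7·6.060 = 4.242
Arc 6: start y=0.000, vy=4.242 → t=0.848, apex=0.900, x_land=198.150, impact vy=-4.242
  bounce: vy ← 0.7·4.242 = 2.970
Arc 7: start y=0.000, vy=2.970 → t=0.594, apex=0.441, x_land=206.162, impact vy=-2.970
  bounce: vy ← 0.7·2.970 = 2.079

1 4.889 31.856 65.954
2 3.534 15.610 113.625
3 2.474 7.649 146.995
4 1.732 3.748 170.353
5 1.212 1.836 186.704
6 0.848 0.900 198.150
7 0.594 0.441 206.162
final: 206.162 2.079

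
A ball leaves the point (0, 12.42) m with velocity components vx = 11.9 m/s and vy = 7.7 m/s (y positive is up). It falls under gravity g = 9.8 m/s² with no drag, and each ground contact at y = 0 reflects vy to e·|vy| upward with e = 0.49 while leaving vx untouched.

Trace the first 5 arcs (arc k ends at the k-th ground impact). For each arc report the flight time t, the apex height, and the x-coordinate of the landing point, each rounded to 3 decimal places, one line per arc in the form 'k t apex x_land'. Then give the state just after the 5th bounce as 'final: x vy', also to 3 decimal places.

Arc 1: start y=12.420, vy=7.700 → t=2.561, apex=15.445, x_land=30.477, impact vy=-17.399
  bounce: vy ← 0.49·17.399 = 8.525
Arc 2: start y=0.000, vy=8.525 → t=1.740, apex=3.708, x_land=51.182, impact vy=-8.525
  bounce: vy ← 0.49·8.525 = 4.177
Arc 3: start y=0.000, vy=4.177 → t=0.853, apex=0.890, x_land=61.327, impact vy=-4.177
  bounce: vy ← 0.49·4.177 = 2.047
Arc 4: start y=0.000, vy=2.047 → t=0.418, apex=0.214, x_land=66.298, impact vy=-2.047
  bounce: vy ← 0.49·2.047 = 1.003
Arc 5: start y=0.000, vy=1.003 → t=0.205, apex=0.051, x_land=68.734, impact vy=-1.003
  bounce: vy ← 0.49·1.003 = 0.491

1 2.561 15.445 30.477
2 1.740 3.708 51.182
3 0.853 0.890 61.327
4 0.418 0.214 66.298
5 0.205 0.051 68.734
final: 68.734 0.491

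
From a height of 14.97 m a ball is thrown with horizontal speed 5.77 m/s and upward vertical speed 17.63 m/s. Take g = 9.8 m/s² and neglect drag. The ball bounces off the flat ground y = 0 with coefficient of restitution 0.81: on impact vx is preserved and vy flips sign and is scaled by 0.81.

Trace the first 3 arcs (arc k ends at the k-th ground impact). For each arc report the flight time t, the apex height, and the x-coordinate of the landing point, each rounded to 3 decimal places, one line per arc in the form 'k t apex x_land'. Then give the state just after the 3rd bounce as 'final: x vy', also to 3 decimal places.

1 4.307 30.828 24.853
2 4.063 20.226 48.299
3 3.291 13.270 67.290
final: 67.290 13.063

Arc 1: start y=14.970, vy=17.630 → t=4.307, apex=30.828, x_land=24.853, impact vy=-24.581
  bounce: vy ← 0.81·24.581 = 19.911
Arc 2: start y=0.000, vy=19.911 → t=4.063, apex=20.226, x_land=48.299, impact vy=-19.911
  bounce: vy ← 0.81·19.911 = 16.128
Arc 3: start y=0.000, vy=16.128 → t=3.291, apex=13.270, x_land=67.290, impact vy=-16.128
  bounce: vy ← 0.81·16.128 = 13.063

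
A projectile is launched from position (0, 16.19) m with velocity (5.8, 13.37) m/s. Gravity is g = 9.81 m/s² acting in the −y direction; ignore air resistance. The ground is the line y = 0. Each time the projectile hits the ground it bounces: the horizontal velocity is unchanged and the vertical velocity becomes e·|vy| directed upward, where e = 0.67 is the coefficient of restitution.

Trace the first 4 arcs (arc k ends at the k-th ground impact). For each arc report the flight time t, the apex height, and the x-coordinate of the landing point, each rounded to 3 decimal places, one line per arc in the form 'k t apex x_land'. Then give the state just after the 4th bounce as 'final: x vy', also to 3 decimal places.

Arc 1: start y=16.190, vy=13.370 → t=3.634, apex=25.301, x_land=21.078, impact vy=-22.280
  bounce: vy ← 0.67·22.280 = 14.928
Arc 2: start y=0.000, vy=14.928 → t=3.043, apex=11.358, x_land=38.729, impact vy=-14.928
  bounce: vy ← 0.67·14.928 = 10.002
Arc 3: start y=0.000, vy=10.002 → t=2.039, apex=5.098, x_land=50.556, impact vy=-10.002
  bounce: vy ← 0.67·10.002 = 6.701
Arc 4: start y=0.000, vy=6.701 → t=1.366, apex=2.289, x_land=58.479, impact vy=-6.701
  bounce: vy ← 0.67·6.701 = 4.490

1 3.634 25.301 21.078
2 3.043 11.358 38.729
3 2.039 5.098 50.556
4 1.366 2.289 58.479
final: 58.479 4.490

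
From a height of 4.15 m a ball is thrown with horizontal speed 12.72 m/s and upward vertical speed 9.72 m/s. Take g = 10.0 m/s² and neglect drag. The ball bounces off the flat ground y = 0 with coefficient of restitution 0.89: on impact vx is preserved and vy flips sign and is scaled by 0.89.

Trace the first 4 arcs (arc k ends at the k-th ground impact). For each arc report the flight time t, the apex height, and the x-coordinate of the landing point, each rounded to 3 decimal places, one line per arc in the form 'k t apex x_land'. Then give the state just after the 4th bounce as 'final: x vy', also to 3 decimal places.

Arc 1: start y=4.150, vy=9.720 → t=2.304, apex=8.874, x_land=29.310, impact vy=-13.322
  bounce: vy ← 0.89·13.322 = 11.857
Arc 2: start y=0.000, vy=11.857 → t=2.371, apex=7.029, x_land=59.473, impact vy=-11.857
  bounce: vy ← 0.89·11.857 = 10.552
Arc 3: start y=0.000, vy=10.552 → t=2.110, apex=5.568, x_land=86.318, impact vy=-10.552
  bounce: vy ← 0.89·10.552 = 9.392
Arc 4: start y=0.000, vy=9.392 → t=1.878, apex=4.410, x_land=110.211, impact vy=-9.392
  bounce: vy ← 0.89·9.392 = 8.359

1 2.304 8.874 29.310
2 2.371 7.029 59.473
3 2.110 5.568 86.318
4 1.878 4.410 110.211
final: 110.211 8.359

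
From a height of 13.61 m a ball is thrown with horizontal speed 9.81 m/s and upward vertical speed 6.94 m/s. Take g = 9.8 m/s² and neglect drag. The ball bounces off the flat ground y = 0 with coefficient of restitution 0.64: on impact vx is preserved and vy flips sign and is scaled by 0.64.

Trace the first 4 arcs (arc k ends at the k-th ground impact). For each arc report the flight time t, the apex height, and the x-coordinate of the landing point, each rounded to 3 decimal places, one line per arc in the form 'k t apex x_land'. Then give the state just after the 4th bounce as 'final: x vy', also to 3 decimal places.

Arc 1: start y=13.610, vy=6.940 → t=2.519, apex=16.067, x_land=24.711, impact vy=-17.746
  bounce: vy ← 0.64·17.746 = 11.357
Arc 2: start y=0.000, vy=11.357 → t=2.318, apex=6.581, x_land=47.449, impact vy=-11.357
  bounce: vy ← 0.64·11.357 = 7.269
Arc 3: start y=0.000, vy=7.269 → t=1.483, apex=2.696, x_land=62.002, impact vy=-7.269
  bounce: vy ← 0.64·7.269 = 4.652
Arc 4: start y=0.000, vy=4.652 → t=0.949, apex=1.104, x_land=71.315, impact vy=-4.652
  bounce: vy ← 0.64·4.652 = 2.977

1 2.519 16.067 24.711
2 2.318 6.581 47.449
3 1.483 2.696 62.002
4 0.949 1.104 71.315
final: 71.315 2.977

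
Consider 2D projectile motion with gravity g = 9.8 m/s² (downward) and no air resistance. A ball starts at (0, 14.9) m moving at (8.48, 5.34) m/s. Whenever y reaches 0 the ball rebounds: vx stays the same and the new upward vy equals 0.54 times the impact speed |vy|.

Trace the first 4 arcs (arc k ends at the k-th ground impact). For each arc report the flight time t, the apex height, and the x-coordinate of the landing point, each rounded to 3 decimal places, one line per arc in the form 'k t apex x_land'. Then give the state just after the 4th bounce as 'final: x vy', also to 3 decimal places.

Arc 1: start y=14.900, vy=5.340 → t=2.372, apex=16.355, x_land=20.113, impact vy=-17.904
  bounce: vy ← 0.54·17.904 = 9.668
Arc 2: start y=0.000, vy=9.668 → t=1.973, apex=4.769, x_land=36.845, impact vy=-9.668
  bounce: vy ← 0.54·9.668 = 5.221
Arc 3: start y=0.000, vy=5.221 → t=1.065, apex=1.391, x_land=45.880, impact vy=-5.221
  bounce: vy ← 0.54·5.221 = 2.819
Arc 4: start y=0.000, vy=2.819 → t=0.575, apex=0.406, x_land=50.759, impact vy=-2.819
  bounce: vy ← 0.54·2.819 = 1.522

1 2.372 16.355 20.113
2 1.973 4.769 36.845
3 1.065 1.391 45.880
4 0.575 0.406 50.759
final: 50.759 1.522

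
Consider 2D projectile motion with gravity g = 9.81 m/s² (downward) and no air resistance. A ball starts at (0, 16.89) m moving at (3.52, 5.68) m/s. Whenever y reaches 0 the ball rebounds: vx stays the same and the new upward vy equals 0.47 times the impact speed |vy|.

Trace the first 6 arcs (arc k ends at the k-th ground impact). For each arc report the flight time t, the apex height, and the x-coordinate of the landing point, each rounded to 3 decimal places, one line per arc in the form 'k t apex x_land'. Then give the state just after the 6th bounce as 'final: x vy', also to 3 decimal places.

Arc 1: start y=16.890, vy=5.680 → t=2.523, apex=18.534, x_land=8.881, impact vy=-19.069
  bounce: vy ← 0.47·19.069 = 8.963
Arc 2: start y=0.000, vy=8.963 → t=1.827, apex=4.094, x_land=15.312, impact vy=-8.963
  bounce: vy ← 0.47·8.963 = 4.212
Arc 3: start y=0.000, vy=4.212 → t=0.859, apex=0.904, x_land=18.335, impact vy=-4.212
  bounce: vy ← 0.47·4.212 = 1.980
Arc 4: start y=0.000, vy=1.980 → t=0.404, apex=0.200, x_land=19.756, impact vy=-1.980
  bounce: vy ← 0.47·1.980 = 0.931
Arc 5: start y=0.000, vy=0.931 → t=0.190, apex=0.044, x_land=20.424, impact vy=-0.931
  bounce: vy ← 0.47·0.931 = 0.437
Arc 6: start y=0.000, vy=0.437 → t=0.089, apex=0.010, x_land=20.738, impact vy=-0.437
  bounce: vy ← 0.47·0.437 = 0.206

1 2.523 18.534 8.881
2 1.827 4.094 15.312
3 0.859 0.904 18.335
4 0.404 0.200 19.756
5 0.190 0.044 20.424
6 0.089 0.010 20.738
final: 20.738 0.206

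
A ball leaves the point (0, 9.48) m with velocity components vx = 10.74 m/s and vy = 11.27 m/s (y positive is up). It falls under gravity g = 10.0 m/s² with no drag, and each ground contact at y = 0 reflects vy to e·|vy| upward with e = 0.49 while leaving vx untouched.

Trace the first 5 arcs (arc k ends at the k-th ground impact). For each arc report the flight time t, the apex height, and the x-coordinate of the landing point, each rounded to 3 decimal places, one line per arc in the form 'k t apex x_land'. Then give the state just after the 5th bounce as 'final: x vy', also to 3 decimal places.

Arc 1: start y=9.480, vy=11.270 → t=2.906, apex=15.831, x_land=31.214, impact vy=-17.794
  bounce: vy ← 0.49·17.794 = 8.719
Arc 2: start y=0.000, vy=8.719 → t=1.744, apex=3.801, x_land=49.942, impact vy=-8.719
  bounce: vy ← 0.49·8.719 = 4.272
Arc 3: start y=0.000, vy=4.272 → t=0.854, apex=0.913, x_land=59.119, impact vy=-4.272
  bounce: vy ← 0.49·4.272 = 2.093
Arc 4: start y=0.000, vy=2.093 → t=0.419, apex=0.219, x_land=63.616, impact vy=-2.093
  bounce: vy ← 0.49·2.093 = 1.026
Arc 5: start y=0.000, vy=1.026 → t=0.205, apex=0.053, x_land=65.819, impact vy=-1.026
  bounce: vy ← 0.49·1.026 = 0.503

1 2.906 15.831 31.214
2 1.744 3.801 49.942
3 0.854 0.913 59.119
4 0.419 0.219 63.616
5 0.205 0.053 65.819
final: 65.819 0.503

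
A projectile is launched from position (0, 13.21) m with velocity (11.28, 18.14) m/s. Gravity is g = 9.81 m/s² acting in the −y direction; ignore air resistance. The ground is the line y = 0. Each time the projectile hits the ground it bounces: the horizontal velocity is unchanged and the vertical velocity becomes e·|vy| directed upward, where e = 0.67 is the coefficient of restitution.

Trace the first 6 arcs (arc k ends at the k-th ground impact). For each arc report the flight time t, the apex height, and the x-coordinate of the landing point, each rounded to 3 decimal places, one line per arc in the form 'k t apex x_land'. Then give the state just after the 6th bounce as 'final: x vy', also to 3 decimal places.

Arc 1: start y=13.210, vy=18.140 → t=4.321, apex=29.982, x_land=48.746, impact vy=-24.254
  bounce: vy ← 0.67·24.254 = 16.250
Arc 2: start y=0.000, vy=16.250 → t=3.313, apex=13.459, x_land=86.116, impact vy=-16.250
  bounce: vy ← 0.67·16.250 = 10.887
Arc 3: start y=0.000, vy=10.887 → t=2.220, apex=6.042, x_land=111.154, impact vy=-10.887
  bounce: vy ← 0.67·10.887 = 7.295
Arc 4: start y=0.000, vy=7.295 → t=1.487, apex=2.712, x_land=127.929, impact vy=-7.295
  bounce: vy ← 0.67·7.295 = 4.887
Arc 5: start y=0.000, vy=4.887 → t=0.996, apex=1.217, x_land=139.169, impact vy=-4.887
  bounce: vy ← 0.67·4.887 = 3.275
Arc 6: start y=0.000, vy=3.275 → t=0.668, apex=0.547, x_land=146.699, impact vy=-3.275
  bounce: vy ← 0.67·3.275 = 2.194

1 4.321 29.982 48.746
2 3.313 13.459 86.116
3 2.220 6.042 111.154
4 1.487 2.712 127.929
5 0.996 1.217 139.169
6 0.668 0.547 146.699
final: 146.699 2.194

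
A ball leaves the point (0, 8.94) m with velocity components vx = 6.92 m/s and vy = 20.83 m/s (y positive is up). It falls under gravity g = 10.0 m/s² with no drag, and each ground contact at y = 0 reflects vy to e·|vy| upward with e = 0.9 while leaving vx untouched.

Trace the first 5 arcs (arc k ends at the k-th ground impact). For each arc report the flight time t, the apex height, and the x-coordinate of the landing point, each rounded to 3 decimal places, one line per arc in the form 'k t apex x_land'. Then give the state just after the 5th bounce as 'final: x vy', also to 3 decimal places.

1 4.558 30.634 31.543
2 4.455 24.814 62.375
3 4.010 20.099 90.124
4 3.609 16.280 115.097
5 3.248 13.187 137.574
final: 137.574 14.616

Arc 1: start y=8.940, vy=20.830 → t=4.558, apex=30.634, x_land=31.543, impact vy=-24.753
  bounce: vy ← 0.9·24.753 = 22.277
Arc 2: start y=0.000, vy=22.277 → t=4.455, apex=24.814, x_land=62.375, impact vy=-22.277
  bounce: vy ← 0.9·22.277 = 20.050
Arc 3: start y=0.000, vy=20.050 → t=4.010, apex=20.099, x_land=90.124, impact vy=-20.050
  bounce: vy ← 0.9·20.050 = 18.045
Arc 4: start y=0.000, vy=18.045 → t=3.609, apex=16.280, x_land=115.097, impact vy=-18.045
  bounce: vy ← 0.9·18.045 = 16.240
Arc 5: start y=0.000, vy=16.240 → t=3.248, apex=13.187, x_land=137.574, impact vy=-16.240
  bounce: vy ← 0.9·16.240 = 14.616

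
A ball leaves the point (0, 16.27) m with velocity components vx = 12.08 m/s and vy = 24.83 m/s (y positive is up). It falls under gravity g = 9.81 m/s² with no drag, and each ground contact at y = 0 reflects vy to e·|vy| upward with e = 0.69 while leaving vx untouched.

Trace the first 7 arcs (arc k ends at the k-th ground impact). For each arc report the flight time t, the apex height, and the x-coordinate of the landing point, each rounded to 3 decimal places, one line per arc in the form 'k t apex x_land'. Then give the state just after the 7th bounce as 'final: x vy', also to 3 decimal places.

1 5.649 47.693 68.244
2 4.303 22.707 120.226
3 2.969 10.811 156.094
4 2.049 5.147 180.843
5 1.414 2.450 197.920
6 0.975 1.167 209.703
7 0.673 0.555 217.833
final: 217.833 2.278

Arc 1: start y=16.270, vy=24.830 → t=5.649, apex=47.693, x_land=68.244, impact vy=-30.590
  bounce: vy ← 0.69·30.590 = 21.107
Arc 2: start y=0.000, vy=21.107 → t=4.303, apex=22.707, x_land=120.226, impact vy=-21.107
  bounce: vy ← 0.69·21.107 = 14.564
Arc 3: start y=0.000, vy=14.564 → t=2.969, apex=10.811, x_land=156.094, impact vy=-14.564
  bounce: vy ← 0.69·14.564 = 10.049
Arc 4: start y=0.000, vy=10.049 → t=2.049, apex=5.147, x_land=180.843, impact vy=-10.049
  bounce: vy ← 0.69·10.049 = 6.934
Arc 5: start y=0.000, vy=6.934 → t=1.414, apex=2.450, x_land=197.920, impact vy=-6.934
  bounce: vy ← 0.69·6.934 = 4.784
Arc 6: start y=0.000, vy=4.784 → t=0.975, apex=1.167, x_land=209.703, impact vy=-4.784
  bounce: vy ← 0.69·4.784 = 3.301
Arc 7: start y=0.000, vy=3.301 → t=0.673, apex=0.555, x_land=217.833, impact vy=-3.301
  bounce: vy ← 0.69·3.301 = 2.278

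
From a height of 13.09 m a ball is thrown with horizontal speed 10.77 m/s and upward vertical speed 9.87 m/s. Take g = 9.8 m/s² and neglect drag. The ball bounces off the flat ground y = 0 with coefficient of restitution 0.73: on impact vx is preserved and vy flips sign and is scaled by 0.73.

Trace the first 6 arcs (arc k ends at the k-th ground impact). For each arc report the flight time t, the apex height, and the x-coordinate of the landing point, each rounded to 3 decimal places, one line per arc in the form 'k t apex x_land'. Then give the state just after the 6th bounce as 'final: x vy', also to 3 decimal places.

Arc 1: start y=13.090, vy=9.870 → t=2.927, apex=18.060, x_land=31.524, impact vy=-18.814
  bounce: vy ← 0.73·18.814 = 13.734
Arc 2: start y=0.000, vy=13.734 → t=2.803, apex=9.624, x_land=61.711, impact vy=-13.734
  bounce: vy ← 0.73·13.734 = 10.026
Arc 3: start y=0.000, vy=10.026 → t=2.046, apex=5.129, x_land=83.749, impact vy=-10.026
  bounce: vy ← 0.73·10.026 = 7.319
Arc 4: start y=0.000, vy=7.319 → t=1.494, apex=2.733, x_land=99.836, impact vy=-7.319
  bounce: vy ← 0.73·7.319 = 5.343
Arc 5: start y=0.000, vy=5.343 → t=1.090, apex=1.456, x_land=111.579, impact vy=-5.343
  bounce: vy ← 0.73·5.343 = 3.900
Arc 6: start y=0.000, vy=3.900 → t=0.796, apex=0.776, x_land=120.152, impact vy=-3.900
  bounce: vy ← 0.73·3.900 = 2.847

1 2.927 18.060 31.524
2 2.803 9.624 61.711
3 2.046 5.129 83.749
4 1.494 2.733 99.836
5 1.090 1.456 111.579
6 0.796 0.776 120.152
final: 120.152 2.847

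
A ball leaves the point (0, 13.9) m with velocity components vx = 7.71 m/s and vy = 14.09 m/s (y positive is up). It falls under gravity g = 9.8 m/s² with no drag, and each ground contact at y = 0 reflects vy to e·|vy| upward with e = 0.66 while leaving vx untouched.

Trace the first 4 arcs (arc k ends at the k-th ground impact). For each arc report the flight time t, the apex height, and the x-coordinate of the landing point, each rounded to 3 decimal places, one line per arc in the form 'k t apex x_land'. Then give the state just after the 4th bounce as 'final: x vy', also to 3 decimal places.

1 3.652 24.029 28.159
2 2.923 10.467 50.696
3 1.929 4.559 65.570
4 1.273 1.986 75.387
final: 75.387 4.118

Arc 1: start y=13.900, vy=14.090 → t=3.652, apex=24.029, x_land=28.159, impact vy=-21.702
  bounce: vy ← 0.66·21.702 = 14.323
Arc 2: start y=0.000, vy=14.323 → t=2.923, apex=10.467, x_land=50.696, impact vy=-14.323
  bounce: vy ← 0.66·14.323 = 9.453
Arc 3: start y=0.000, vy=9.453 → t=1.929, apex=4.559, x_land=65.570, impact vy=-9.453
  bounce: vy ← 0.66·9.453 = 6.239
Arc 4: start y=0.000, vy=6.239 → t=1.273, apex=1.986, x_land=75.387, impact vy=-6.239
  bounce: vy ← 0.66·6.239 = 4.118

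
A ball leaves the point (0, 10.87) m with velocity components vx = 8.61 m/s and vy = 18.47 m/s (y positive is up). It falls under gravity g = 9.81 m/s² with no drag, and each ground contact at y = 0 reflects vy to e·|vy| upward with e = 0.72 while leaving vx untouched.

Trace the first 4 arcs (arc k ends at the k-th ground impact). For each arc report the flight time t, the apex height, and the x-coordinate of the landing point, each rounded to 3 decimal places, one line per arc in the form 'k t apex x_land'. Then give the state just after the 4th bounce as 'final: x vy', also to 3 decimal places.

Arc 1: start y=10.870, vy=18.470 → t=4.283, apex=28.257, x_land=36.876, impact vy=-23.546
  bounce: vy ← 0.72·23.546 = 16.953
Arc 2: start y=0.000, vy=16.953 → t=3.456, apex=14.649, x_land=66.635, impact vy=-16.953
  bounce: vy ← 0.72·16.953 = 12.206
Arc 3: start y=0.000, vy=12.206 → t=2.489, apex=7.594, x_land=88.061, impact vy=-12.206
  bounce: vy ← 0.72·12.206 = 8.788
Arc 4: start y=0.000, vy=8.788 → t=1.792, apex=3.937, x_land=103.488, impact vy=-8.788
  bounce: vy ← 0.72·8.788 = 6.328

1 4.283 28.257 36.876
2 3.456 14.649 66.635
3 2.489 7.594 88.061
4 1.792 3.937 103.488
final: 103.488 6.328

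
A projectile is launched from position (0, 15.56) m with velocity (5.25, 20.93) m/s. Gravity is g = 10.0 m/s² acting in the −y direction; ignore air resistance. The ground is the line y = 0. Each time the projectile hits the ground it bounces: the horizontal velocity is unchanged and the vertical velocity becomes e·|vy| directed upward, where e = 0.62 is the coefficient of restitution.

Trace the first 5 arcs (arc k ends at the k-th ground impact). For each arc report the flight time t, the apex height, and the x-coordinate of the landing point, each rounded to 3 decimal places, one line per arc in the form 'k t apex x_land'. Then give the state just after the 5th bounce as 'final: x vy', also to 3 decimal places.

1 4.830 37.463 25.359
2 3.394 14.401 43.179
3 2.104 5.536 54.227
4 1.305 2.128 61.077
5 0.809 0.818 65.324
final: 65.324 2.508

Arc 1: start y=15.560, vy=20.930 → t=4.830, apex=37.463, x_land=25.359, impact vy=-27.373
  bounce: vy ← 0.62·27.373 = 16.971
Arc 2: start y=0.000, vy=16.971 → t=3.394, apex=14.401, x_land=43.179, impact vy=-16.971
  bounce: vy ← 0.62·16.971 = 10.522
Arc 3: start y=0.000, vy=10.522 → t=2.104, apex=5.536, x_land=54.227, impact vy=-10.522
  bounce: vy ← 0.62·10.522 = 6.524
Arc 4: start y=0.000, vy=6.524 → t=1.305, apex=2.128, x_land=61.077, impact vy=-6.524
  bounce: vy ← 0.62·6.524 = 4.045
Arc 5: start y=0.000, vy=4.045 → t=0.809, apex=0.818, x_land=65.324, impact vy=-4.045
  bounce: vy ← 0.62·4.045 = 2.508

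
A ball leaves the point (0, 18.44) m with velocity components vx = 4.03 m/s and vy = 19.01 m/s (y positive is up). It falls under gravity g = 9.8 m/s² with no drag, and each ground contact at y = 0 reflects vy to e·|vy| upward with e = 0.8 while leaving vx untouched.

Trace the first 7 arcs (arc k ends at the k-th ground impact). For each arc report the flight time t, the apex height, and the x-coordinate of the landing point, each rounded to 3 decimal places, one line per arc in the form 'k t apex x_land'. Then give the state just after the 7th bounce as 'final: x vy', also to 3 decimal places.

Arc 1: start y=18.440, vy=19.010 → t=4.683, apex=36.878, x_land=18.873, impact vy=-26.885
  bounce: vy ← 0.8·26.885 = 21.508
Arc 2: start y=0.000, vy=21.508 → t=4.389, apex=23.602, x_land=36.562, impact vy=-21.508
  bounce: vy ← 0.8·21.508 = 17.206
Arc 3: start y=0.000, vy=17.206 → t=3.512, apex=15.105, x_land=50.714, impact vy=-17.206
  bounce: vy ← 0.8·17.206 = 13.765
Arc 4: start y=0.000, vy=13.765 → t=2.809, apex=9.667, x_land=62.035, impact vy=-13.765
  bounce: vy ← 0.8·13.765 = 11.012
Arc 5: start y=0.000, vy=11.012 → t=2.247, apex=6.187, x_land=71.092, impact vy=-11.012
  bounce: vy ← 0.8·11.012 = 8.810
Arc 6: start y=0.000, vy=8.810 → t=1.798, apex=3.960, x_land=78.337, impact vy=-8.810
  bounce: vy ← 0.8·8.810 = 7.048
Arc 7: start y=0.000, vy=7.048 → t=1.438, apex=2.534, x_land=84.134, impact vy=-7.048
  bounce: vy ← 0.8·7.048 = 5.638

1 4.683 36.878 18.873
2 4.389 23.602 36.562
3 3.512 15.105 50.714
4 2.809 9.667 62.035
5 2.247 6.187 71.092
6 1.798 3.960 78.337
7 1.438 2.534 84.134
final: 84.134 5.638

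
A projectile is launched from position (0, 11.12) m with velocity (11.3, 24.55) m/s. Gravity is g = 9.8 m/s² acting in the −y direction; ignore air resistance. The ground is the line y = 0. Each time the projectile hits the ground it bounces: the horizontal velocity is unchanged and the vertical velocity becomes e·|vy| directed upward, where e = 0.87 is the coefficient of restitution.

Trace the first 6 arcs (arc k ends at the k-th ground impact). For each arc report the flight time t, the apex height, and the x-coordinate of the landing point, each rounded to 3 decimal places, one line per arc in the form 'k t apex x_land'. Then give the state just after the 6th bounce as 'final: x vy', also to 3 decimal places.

1 5.428 41.870 61.339
2 5.086 31.691 118.815
3 4.425 23.987 168.818
4 3.850 18.156 212.322
5 3.349 13.742 250.169
6 2.914 10.402 283.097
final: 283.097 12.422

Arc 1: start y=11.120, vy=24.550 → t=5.428, apex=41.870, x_land=61.339, impact vy=-28.647
  bounce: vy ← 0.87·28.647 = 24.923
Arc 2: start y=0.000, vy=24.923 → t=5.086, apex=31.691, x_land=118.815, impact vy=-24.923
  bounce: vy ← 0.87·24.923 = 21.683
Arc 3: start y=0.000, vy=21.683 → t=4.425, apex=23.987, x_land=168.818, impact vy=-21.683
  bounce: vy ← 0.87·21.683 = 18.864
Arc 4: start y=0.000, vy=18.864 → t=3.850, apex=18.156, x_land=212.322, impact vy=-18.864
  bounce: vy ← 0.87·18.864 = 16.412
Arc 5: start y=0.000, vy=16.412 → t=3.349, apex=13.742, x_land=250.169, impact vy=-16.412
  bounce: vy ← 0.87·16.412 = 14.278
Arc 6: start y=0.000, vy=14.278 → t=2.914, apex=10.402, x_land=283.097, impact vy=-14.278
  bounce: vy ← 0.87·14.278 = 12.422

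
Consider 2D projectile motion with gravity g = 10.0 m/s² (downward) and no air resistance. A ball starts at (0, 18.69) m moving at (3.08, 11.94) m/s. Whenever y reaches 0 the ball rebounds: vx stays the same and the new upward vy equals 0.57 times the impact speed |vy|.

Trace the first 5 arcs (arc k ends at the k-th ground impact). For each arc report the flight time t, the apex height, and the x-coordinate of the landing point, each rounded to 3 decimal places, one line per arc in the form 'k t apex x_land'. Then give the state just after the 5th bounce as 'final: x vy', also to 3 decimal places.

1 3.466 25.818 10.676
2 2.590 8.388 18.655
3 1.477 2.725 23.203
4 0.842 0.885 25.795
5 0.480 0.288 27.273
final: 27.273 1.367

Arc 1: start y=18.690, vy=11.940 → t=3.466, apex=25.818, x_land=10.676, impact vy=-22.724
  bounce: vy ← 0.57·22.724 = 12.952
Arc 2: start y=0.000, vy=12.952 → t=2.590, apex=8.388, x_land=18.655, impact vy=-12.952
  bounce: vy ← 0.57·12.952 = 7.383
Arc 3: start y=0.000, vy=7.383 → t=1.477, apex=2.725, x_land=23.203, impact vy=-7.383
  bounce: vy ← 0.57·7.383 = 4.208
Arc 4: start y=0.000, vy=4.208 → t=0.842, apex=0.885, x_land=25.795, impact vy=-4.208
  bounce: vy ← 0.57·4.208 = 2.399
Arc 5: start y=0.000, vy=2.399 → t=0.480, apex=0.288, x_land=27.273, impact vy=-2.399
  bounce: vy ← 0.57·2.399 = 1.367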